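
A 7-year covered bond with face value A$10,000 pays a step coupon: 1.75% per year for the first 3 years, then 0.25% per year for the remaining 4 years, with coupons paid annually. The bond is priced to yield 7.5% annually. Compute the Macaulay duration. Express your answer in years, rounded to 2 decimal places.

6.63 years

Periodic yield y = 0.075. Discount each cash flow and weight by its year:
  t   CF        PV=CF/(1+0.075)^t    t·PV
  1       175.00       162.7907       162.7907
  2       175.00       151.4332       302.8664
  3       175.00       140.8681       422.6043
  4        25.00        18.7200        74.8801
  5        25.00        17.4140        87.0698
  6        25.00        16.1990        97.1942
  7    10,025.00     6,042.6179    42,298.3252
  Σ                  6,550.0429    43,445.7307
Price P = Σ PV = 6,550.0429.
Macaulay duration = Σ(t·PV) / P = 43,445.7307 / 6,550.0429 = 6.63289 years.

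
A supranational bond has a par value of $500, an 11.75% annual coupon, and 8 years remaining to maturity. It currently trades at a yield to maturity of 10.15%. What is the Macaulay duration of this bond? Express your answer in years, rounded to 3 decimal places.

Periodic yield y = 0.1015. Discount each cash flow and weight by its year:
  t   CF        PV=CF/(1+0.1015)^t    t·PV
  1        58.75        53.3364        53.3364
  2        58.75        48.4216        96.8431
  3        58.75        43.9597       131.8790
  4        58.75        39.9089       159.6356
  5        58.75        36.2314       181.1571
  6        58.75        32.8928       197.3568
  7        58.75        29.8618       209.0328
  8       558.75       257.8348     2,062.6784
  Σ                    542.4473     3,091.9192
Price P = Σ PV = 542.4473.
Macaulay duration = Σ(t·PV) / P = 3,091.9192 / 542.4473 = 5.69994 years.

5.700 years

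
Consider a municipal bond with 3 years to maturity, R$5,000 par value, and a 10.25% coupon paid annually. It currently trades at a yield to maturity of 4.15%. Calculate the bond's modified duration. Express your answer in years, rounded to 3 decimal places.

2.641 years

Periodic yield y = 0.0415. First find Macaulay duration:
  t   CF        PV=CF/(1+0.0415)^t    t·PV
  1       512.50       492.0787       492.0787
  2       512.50       472.4712       944.9424
  3     5,512.50     4,879.4490    14,638.3469
  Σ                  5,843.9989    16,075.3680
P = 5,843.9989; Macaulay duration = 16,075.3680 / 5,843.9989 = 2.75075 years.
Modified duration = D_Mac / (1 + y) = 2.75075 / 1.0415 = 2.64114 years.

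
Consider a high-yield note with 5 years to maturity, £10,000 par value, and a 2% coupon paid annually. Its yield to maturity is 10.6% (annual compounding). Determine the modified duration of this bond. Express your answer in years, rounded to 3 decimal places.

4.302 years

Periodic yield y = 0.106. First find Macaulay duration:
  t   CF        PV=CF/(1+0.106)^t    t·PV
  1       200.00       180.8318       180.8318
  2       200.00       163.5007       327.0015
  3       200.00       147.8307       443.4921
  4       200.00       133.6625       534.6499
  5    10,200.00     6,163.4594    30,817.2968
  Σ                  6,789.2851    32,303.2721
P = 6,789.2851; Macaulay duration = 32,303.2721 / 6,789.2851 = 4.75798 years.
Modified duration = D_Mac / (1 + y) = 4.75798 / 1.106 = 4.30197 years.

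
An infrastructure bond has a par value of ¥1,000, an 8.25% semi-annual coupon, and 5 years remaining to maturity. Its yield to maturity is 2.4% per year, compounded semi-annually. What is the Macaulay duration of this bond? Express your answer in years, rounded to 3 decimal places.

Periodic yield y = 0.012. Discount each cash flow and weight by its period:
  t   CF        PV=CF/(1+0.012)^t    t·PV
  1        41.25        40.7609        40.7609
  2        41.25        40.2775        80.5551
  3        41.25        39.7999       119.3998
  4        41.25        39.3280       157.3120
  5        41.25        38.8617       194.3083
  6        41.25        38.4009       230.4051
  7        41.25        37.9455       265.6186
  8        41.25        37.4956       299.9645
  9        41.25        37.0509       333.4585
  10    1,041.25       924.1658     9,241.6579
  Σ                  1,274.0867    10,963.4407
Price P = Σ PV = 1,274.0867.
Macaulay duration = Σ(t·PV) / P = 10,963.4407 / 1,274.0867 = 8.60494 half-year periods.
In years: 8.60494 / 2 = 4.30247 years.

4.302 years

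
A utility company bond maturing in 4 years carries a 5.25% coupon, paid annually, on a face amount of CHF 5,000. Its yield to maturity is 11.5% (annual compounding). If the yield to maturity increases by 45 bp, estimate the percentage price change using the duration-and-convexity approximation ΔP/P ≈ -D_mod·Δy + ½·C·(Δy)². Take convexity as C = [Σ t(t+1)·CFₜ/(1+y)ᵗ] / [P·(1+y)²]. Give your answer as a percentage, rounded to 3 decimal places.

With y = 0.115:
  t   CF        PV=CF/(1+0.115)^t    t·PV        t(t+1)·PV
  1       262.50       235.4260       235.4260         470.8520
  2       262.50       211.1444       422.2888       1,266.8664
  3       262.50       189.3672       568.1015       2,272.4061
  4     5,262.50     3,404.8081    13,619.2324      68,096.1620
  Σ                  4,040.7457    14,845.0487      72,106.2865
P = 4,040.7457; D_Mac = 3.67384 yrs; D_mod = 3.29492 yrs; C = 14.35363.
Duration effect: -3.29492 × (+0.0045) = -0.014827
Convexity effect: 0.5 × 14.35363 × (0.0045)² = +0.0001453
ΔP/P ≈ -0.014827 + 0.0001453 = -0.014682 = -1.4682%.

-1.468%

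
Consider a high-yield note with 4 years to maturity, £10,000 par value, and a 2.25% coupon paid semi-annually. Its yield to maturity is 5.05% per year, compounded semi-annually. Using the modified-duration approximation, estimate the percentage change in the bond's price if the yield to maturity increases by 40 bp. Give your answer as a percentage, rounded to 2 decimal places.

Periodic yield y = 0.02525. Modified duration first:
  t   CF        PV=CF/(1+0.02525)^t    t·PV
  1       112.50       109.7293       109.7293
  2       112.50       107.0269       214.0538
  3       112.50       104.3910       313.1731
  4       112.50       101.8201       407.2803
  5       112.50        99.3124       496.5622
  6       112.50        96.8666       581.1993
  7       112.50        94.4809       661.3664
  8    10,112.50     8,283.6227    66,268.9818
  Σ                  8,997.2500    69,052.3462
P = 8,997.2500; D_Mac = 7.67483 half-year periods = 3.83741 yrs; D_mod = 3.83741/(1+0.02525) = 3.74291 yrs.
ΔP/P ≈ -D_mod · Δy = -3.74291 × (+0.004) = -0.014972 = -1.4972%.

-1.50%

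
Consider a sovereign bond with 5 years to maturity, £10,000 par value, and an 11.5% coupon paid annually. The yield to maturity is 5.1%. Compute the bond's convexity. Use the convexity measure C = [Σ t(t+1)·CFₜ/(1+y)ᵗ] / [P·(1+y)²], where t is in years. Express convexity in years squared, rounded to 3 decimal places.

21.280

With y = 0.051:
  t   CF        PV=CF/(1+0.051)^t    t·PV        t(t+1)·PV
  1     1,150.00     1,094.1960     1,094.1960       2,188.3920
  2     1,150.00     1,041.0999     2,082.1998       6,246.5995
  3     1,150.00       990.5803     2,971.7409      11,886.9638
  4     1,150.00       942.5122     3,770.0488      18,850.2438
  5    11,150.00     8,694.8338    43,474.1692     260,845.0154
  Σ                 12,763.2223    53,392.3547     300,017.2144
P = 12,763.2223.
Convexity = Σ t(t+1)·PV / [P·(1+y)²] = 300,017.2144 / (12,763.2223 × 1.104601) = 21.28043.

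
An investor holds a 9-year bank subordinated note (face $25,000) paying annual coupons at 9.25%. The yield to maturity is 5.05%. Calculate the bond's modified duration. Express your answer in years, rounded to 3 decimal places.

6.485 years

Periodic yield y = 0.0505. First find Macaulay duration:
  t   CF        PV=CF/(1+0.0505)^t    t·PV
  1     2,312.50     2,201.3327     2,201.3327
  2     2,312.50     2,095.5095     4,191.0189
  3     2,312.50     1,994.7734     5,984.3202
  4     2,312.50     1,898.8800     7,595.5199
  5     2,312.50     1,807.5964     9,037.9818
  6     2,312.50     1,720.7010    10,324.2058
  7     2,312.50     1,637.9828    11,465.8798
  8     2,312.50     1,559.2411    12,473.9292
  9    27,312.50    17,530.6066   157,775.4593
  Σ                 32,446.6234   221,049.6476
P = 32,446.6234; Macaulay duration = 221,049.6476 / 32,446.6234 = 6.81272 years.
Modified duration = D_Mac / (1 + y) = 6.81272 / 1.0505 = 6.48521 years.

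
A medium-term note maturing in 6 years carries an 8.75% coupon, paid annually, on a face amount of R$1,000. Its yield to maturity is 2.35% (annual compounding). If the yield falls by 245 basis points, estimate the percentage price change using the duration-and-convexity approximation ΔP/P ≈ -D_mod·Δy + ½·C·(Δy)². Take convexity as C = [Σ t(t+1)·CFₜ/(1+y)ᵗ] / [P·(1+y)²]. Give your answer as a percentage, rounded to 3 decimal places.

+13.123%

With y = 0.0235:
  t   CF        PV=CF/(1+0.0235)^t    t·PV        t(t+1)·PV
  1        87.50        85.4910        85.4910         170.9819
  2        87.50        83.5281       167.0561         501.1683
  3        87.50        81.6102       244.8306         979.3226
  4        87.50        79.7364       318.9456       1,594.7282
  5        87.50        77.9056       389.5281       2,337.1688
  6     1,087.50       946.0241     5,676.1444      39,733.0107
  Σ                  1,354.2953     6,881.9958      45,316.3804
P = 1,354.2953; D_Mac = 5.08161 yrs; D_mod = 4.96493 yrs; C = 31.94230.
Duration effect: -4.96493 × (-0.0245) = +0.121641
Convexity effect: 0.5 × 31.94230 × (-0.0245)² = +0.0095867
ΔP/P ≈ +0.121641 + 0.0095867 = +0.131227 = +13.1227%.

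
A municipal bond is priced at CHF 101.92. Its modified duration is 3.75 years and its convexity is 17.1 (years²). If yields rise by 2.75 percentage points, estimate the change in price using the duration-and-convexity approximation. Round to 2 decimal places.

Duration effect: -D_mod·Δy = -3.75 × (+0.0275) = -0.103125
Convexity effect: ½·C·(Δy)² = 0.5 × 17.1 × (0.0275)² = +0.0064659375
ΔP/P ≈ -0.103125 + 0.0064659375 = -0.0966590625
ΔP ≈ 101.92 × (-0.0966590625) = -9.85149165.

-CHF 9.85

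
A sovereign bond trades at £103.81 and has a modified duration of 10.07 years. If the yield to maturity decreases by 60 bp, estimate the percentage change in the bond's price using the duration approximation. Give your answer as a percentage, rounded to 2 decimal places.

+6.04%

Duration approximation: ΔP/P ≈ -D_mod · Δy = -10.07 × (-0.006) = +0.060420.
As a percentage: +6.0420%.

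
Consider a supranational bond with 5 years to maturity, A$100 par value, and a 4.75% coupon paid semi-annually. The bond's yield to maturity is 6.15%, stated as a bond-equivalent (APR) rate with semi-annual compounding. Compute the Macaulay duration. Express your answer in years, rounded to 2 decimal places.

Periodic yield y = 0.03075. Discount each cash flow and weight by its period:
  t   CF        PV=CF/(1+0.03075)^t    t·PV
  1        2.375         2.3041         2.3041
  2        2.375         2.2354         4.4708
  3        2.375         2.1687         6.5062
  4        2.375         2.1040         8.4161
  5        2.375         2.0413        10.2063
  6        2.375         1.9804        11.8821
  7        2.375         1.9213        13.4489
  8        2.375         1.8640        14.9117
  9        2.375         1.8084        16.2752
  10     102.375        75.6241       756.2415
  Σ                     94.0516       844.6629
Price P = Σ PV = 94.0516.
Macaulay duration = Σ(t·PV) / P = 844.6629 / 94.0516 = 8.98084 half-year periods.
In years: 8.98084 / 2 = 4.49042 years.

4.49 years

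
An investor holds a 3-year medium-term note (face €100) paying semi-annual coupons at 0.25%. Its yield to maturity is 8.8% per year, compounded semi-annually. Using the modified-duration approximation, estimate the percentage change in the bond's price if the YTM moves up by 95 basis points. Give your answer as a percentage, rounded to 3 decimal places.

Periodic yield y = 0.044. Modified duration first:
  t   CF        PV=CF/(1+0.044)^t    t·PV
  1        0.125         0.1197         0.1197
  2        0.125         0.1147         0.2294
  3        0.125         0.1099         0.3296
  4        0.125         0.1052         0.4209
  5        0.125         0.1008         0.5039
  6      100.125        77.3285       463.9709
  Σ                     77.8788       465.5744
P = 77.8788; D_Mac = 5.97819 half-year periods = 2.98910 yrs; D_mod = 2.98910/(1+0.044) = 2.86312 yrs.
ΔP/P ≈ -D_mod · Δy = -2.86312 × (+0.0095) = -0.027200 = -2.7200%.

-2.720%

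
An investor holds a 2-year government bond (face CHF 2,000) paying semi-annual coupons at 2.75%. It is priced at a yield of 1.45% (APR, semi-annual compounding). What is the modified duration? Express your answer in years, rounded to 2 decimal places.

1.95 years

Periodic yield y = 0.00725. First find Macaulay duration:
  t   CF        PV=CF/(1+0.00725)^t    t·PV
  1        27.50        27.3021        27.3021
  2        27.50        27.1055        54.2111
  3        27.50        26.9104        80.7313
  4     2,027.50     1,969.7529     7,879.0118
  Σ                  2,051.0710     8,041.2563
P = 2,051.0710; Macaulay duration = 8,041.2563 / 2,051.0710 = 3.92052 half-year periods = 1.96026 years.
Modified duration = D_Mac / (1 + y) = 1.96026 / 1.00725 = 1.94615 years.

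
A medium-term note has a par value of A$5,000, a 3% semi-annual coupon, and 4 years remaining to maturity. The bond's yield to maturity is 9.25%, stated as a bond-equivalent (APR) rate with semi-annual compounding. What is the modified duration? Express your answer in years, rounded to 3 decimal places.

Periodic yield y = 0.04625. First find Macaulay duration:
  t   CF        PV=CF/(1+0.04625)^t    t·PV
  1        75.00        71.6846        71.6846
  2        75.00        68.5157       137.0315
  3        75.00        65.4870       196.4609
  4        75.00        62.5921       250.3683
  5        75.00        59.8252       299.1258
  6        75.00        57.1806       343.0834
  7        75.00        54.6529       382.5701
  8     5,075.00     3,534.6977    28,277.5817
  Σ                  3,974.6357    29,957.9062
P = 3,974.6357; Macaulay duration = 29,957.9062 / 3,974.6357 = 7.53727 half-year periods = 3.76864 years.
Modified duration = D_Mac / (1 + y) = 3.76864 / 1.04625 = 3.60204 years.

3.602 years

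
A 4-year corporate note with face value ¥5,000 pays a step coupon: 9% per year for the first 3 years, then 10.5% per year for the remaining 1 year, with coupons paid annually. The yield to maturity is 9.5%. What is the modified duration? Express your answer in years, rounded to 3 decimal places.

3.226 years

Periodic yield y = 0.095. First find Macaulay duration:
  t   CF        PV=CF/(1+0.095)^t    t·PV
  1       450.00       410.9589       410.9589
  2       450.00       375.3049       750.6099
  3       450.00       342.7442     1,028.2327
  4     5,525.00     3,843.0480    15,372.1919
  Σ                  4,972.0560    17,561.9934
P = 4,972.0560; Macaulay duration = 17,561.9934 / 4,972.0560 = 3.53214 years.
Modified duration = D_Mac / (1 + y) = 3.53214 / 1.095 = 3.22570 years.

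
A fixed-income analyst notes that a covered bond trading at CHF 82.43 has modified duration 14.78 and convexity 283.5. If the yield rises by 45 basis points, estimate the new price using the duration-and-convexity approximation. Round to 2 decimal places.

CHF 77.18

Duration effect: -D_mod·Δy = -14.78 × (+0.0045) = -0.066510
Convexity effect: ½·C·(Δy)² = 0.5 × 283.5 × (0.0045)² = +0.0028704375
ΔP/P ≈ -0.066510 + 0.0028704375 = -0.0636395625
New price ≈ 82.43 × (1 - 0.0636395625) = 77.184190863125.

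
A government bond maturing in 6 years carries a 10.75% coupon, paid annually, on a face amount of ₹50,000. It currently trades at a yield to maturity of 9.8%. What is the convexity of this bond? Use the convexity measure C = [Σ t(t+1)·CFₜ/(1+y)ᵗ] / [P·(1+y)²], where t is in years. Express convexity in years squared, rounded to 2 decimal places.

25.28

With y = 0.098:
  t   CF        PV=CF/(1+0.098)^t    t·PV        t(t+1)·PV
  1     5,375.00     4,895.2641     4,895.2641       9,790.5282
  2     5,375.00     4,458.3462     8,916.6924      26,750.0771
  3     5,375.00     4,060.4246    12,181.2737      48,725.0950
  4     5,375.00     3,698.0187    14,792.0750      73,960.3749
  5     5,375.00     3,367.9588    16,839.7939     101,038.7635
  6    55,375.00    31,600.9180   189,605.5078   1,327,238.5547
  Σ                 52,080.9304   247,230.6070   1,587,503.3934
P = 52,080.9304.
Convexity = Σ t(t+1)·PV / [P·(1+y)²] = 1,587,503.3934 / (52,080.9304 × 1.205604) = 25.28315.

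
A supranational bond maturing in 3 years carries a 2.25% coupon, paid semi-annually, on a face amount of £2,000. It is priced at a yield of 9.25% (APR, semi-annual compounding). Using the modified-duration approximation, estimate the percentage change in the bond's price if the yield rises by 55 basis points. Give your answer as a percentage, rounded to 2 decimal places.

Periodic yield y = 0.04625. Modified duration first:
  t   CF        PV=CF/(1+0.04625)^t    t·PV
  1        22.50        21.5054        21.5054
  2        22.50        20.5547        41.1094
  3        22.50        19.6461        58.9383
  4        22.50        18.7776        75.1105
  5        22.50        17.9475        89.7377
  6     2,022.50     1,541.9692     9,251.8153
  Σ                  1,640.4006     9,538.2166
P = 1,640.4006; D_Mac = 5.81457 half-year periods = 2.90728 yrs; D_mod = 2.90728/(1+0.04625) = 2.77876 yrs.
ΔP/P ≈ -D_mod · Δy = -2.77876 × (+0.0055) = -0.015283 = -1.5283%.

-1.53%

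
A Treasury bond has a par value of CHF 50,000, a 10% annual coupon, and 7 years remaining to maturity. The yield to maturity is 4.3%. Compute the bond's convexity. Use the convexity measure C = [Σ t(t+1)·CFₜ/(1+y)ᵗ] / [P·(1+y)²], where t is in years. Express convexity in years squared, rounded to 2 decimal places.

With y = 0.043:
  t   CF        PV=CF/(1+0.043)^t    t·PV        t(t+1)·PV
  1     5,000.00     4,793.8639     4,793.8639       9,587.7277
  2     5,000.00     4,596.2261     9,192.4523      27,577.3568
  3     5,000.00     4,406.7365    13,220.2094      52,880.8376
  4     5,000.00     4,225.0589    16,900.2357      84,501.1786
  5     5,000.00     4,050.8715    20,254.3573     121,526.1437
  6     5,000.00     3,883.8653    23,303.1915     163,122.3405
  7    55,000.00    40,961.1867   286,728.3071   2,293,826.4566
  Σ                 66,917.8088   374,392.6171   2,753,022.0415
P = 66,917.8088.
Convexity = Σ t(t+1)·PV / [P·(1+y)²] = 2,753,022.0415 / (66,917.8088 × 1.087849) = 37.81807.

37.82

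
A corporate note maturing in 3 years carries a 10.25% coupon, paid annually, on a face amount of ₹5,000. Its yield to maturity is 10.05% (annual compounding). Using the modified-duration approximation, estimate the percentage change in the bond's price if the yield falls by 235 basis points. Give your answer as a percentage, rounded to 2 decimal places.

Periodic yield y = 0.1005. Modified duration first:
  t   CF        PV=CF/(1+0.1005)^t    t·PV
  1       512.50       465.6974       465.6974
  2       512.50       423.1689       846.3379
  3     5,512.50     4,135.9803    12,407.9409
  Σ                  5,024.8466    13,719.9762
P = 5,024.8466; D_Mac = 2.73043 yrs; D_mod = 2.73043/(1+0.1005) = 2.48108 yrs.
ΔP/P ≈ -D_mod · Δy = -2.48108 × (-0.0235) = +0.058305 = +5.8305%.

+5.83%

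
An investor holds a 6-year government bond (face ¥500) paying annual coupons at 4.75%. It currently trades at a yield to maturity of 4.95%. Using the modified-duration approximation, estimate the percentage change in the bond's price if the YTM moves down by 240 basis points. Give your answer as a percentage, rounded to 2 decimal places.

Periodic yield y = 0.0495. Modified duration first:
  t   CF        PV=CF/(1+0.0495)^t    t·PV
  1        23.75        22.6298        22.6298
  2        23.75        21.5625        43.1250
  3        23.75        20.5455        61.6364
  4        23.75        19.5764        78.3058
  5        23.75        18.6531        93.2656
  6       523.75       391.9488     2,351.6930
  Σ                    494.9162     2,650.6556
P = 494.9162; D_Mac = 5.35577 yrs; D_mod = 5.35577/(1+0.0495) = 5.10316 yrs.
ΔP/P ≈ -D_mod · Δy = -5.10316 × (-0.024) = +0.122476 = +12.2476%.

+12.25%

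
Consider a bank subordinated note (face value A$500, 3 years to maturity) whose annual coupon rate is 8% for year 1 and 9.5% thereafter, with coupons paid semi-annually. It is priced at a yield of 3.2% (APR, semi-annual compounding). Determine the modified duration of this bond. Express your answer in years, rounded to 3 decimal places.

Periodic yield y = 0.016. First find Macaulay duration:
  t   CF        PV=CF/(1+0.016)^t    t·PV
  1        20.00        19.6850        19.6850
  2        20.00        19.3750        38.7501
  3        23.75        22.6455        67.9366
  4        23.75        22.2889        89.1556
  5        23.75        21.9379       109.6895
  6       523.75       476.1697     2,857.0184
  Σ                    582.1022     3,182.2353
P = 582.1022; Macaulay duration = 3,182.2353 / 582.1022 = 5.46680 half-year periods = 2.73340 years.
Modified duration = D_Mac / (1 + y) = 2.73340 / 1.016 = 2.69035 years.

2.690 years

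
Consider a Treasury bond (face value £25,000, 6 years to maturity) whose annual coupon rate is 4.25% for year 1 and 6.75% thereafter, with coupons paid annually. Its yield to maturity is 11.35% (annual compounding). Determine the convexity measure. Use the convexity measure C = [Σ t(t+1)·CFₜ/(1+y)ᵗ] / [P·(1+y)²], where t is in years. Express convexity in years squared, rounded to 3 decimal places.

27.305

With y = 0.1135:
  t   CF        PV=CF/(1+0.1135)^t    t·PV        t(t+1)·PV
  1     1,062.50       954.1985       954.1985       1,908.3969
  2     1,687.50     1,361.0163     2,722.0327       8,166.0980
  3     1,687.50     1,222.2868     3,666.8604      14,667.4415
  4     1,687.50     1,097.6981     4,390.7922      21,953.9612
  5     1,687.50       985.8088     4,929.0438      29,574.2629
  6    26,687.50    14,001.2421    84,007.4524     588,052.1668
  Σ                 19,622.2505   100,670.3800     664,322.3273
P = 19,622.2505.
Convexity = Σ t(t+1)·PV / [P·(1+y)²] = 664,322.3273 / (19,622.2505 × 1.239882) = 27.30547.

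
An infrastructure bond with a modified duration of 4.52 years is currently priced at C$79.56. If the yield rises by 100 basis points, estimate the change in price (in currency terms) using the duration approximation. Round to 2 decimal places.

-C$3.60

Duration approximation: ΔP/P ≈ -D_mod · Δy = -4.52 × (+0.01) = -0.045200.
ΔP ≈ 79.56 × (-0.045200) = -3.596112.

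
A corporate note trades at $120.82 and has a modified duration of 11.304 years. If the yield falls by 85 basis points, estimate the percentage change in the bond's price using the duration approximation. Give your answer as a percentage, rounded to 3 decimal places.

+9.608%

Duration approximation: ΔP/P ≈ -D_mod · Δy = -11.304 × (-0.0085) = +0.096084.
As a percentage: +9.6084%.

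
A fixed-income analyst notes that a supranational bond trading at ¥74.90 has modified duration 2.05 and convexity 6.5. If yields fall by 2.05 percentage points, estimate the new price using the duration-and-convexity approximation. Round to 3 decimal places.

¥78.150

Duration effect: -D_mod·Δy = -2.05 × (-0.0205) = +0.042025
Convexity effect: ½·C·(Δy)² = 0.5 × 6.5 × (-0.0205)² = +0.0013658125
ΔP/P ≈ +0.042025 + 0.0013658125 = +0.0433908125
New price ≈ 74.90 × (1 + 0.0433908125) = 78.14997185625.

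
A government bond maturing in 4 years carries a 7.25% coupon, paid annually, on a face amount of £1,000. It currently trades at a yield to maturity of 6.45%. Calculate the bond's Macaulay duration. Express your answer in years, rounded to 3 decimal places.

Periodic yield y = 0.0645. Discount each cash flow and weight by its year:
  t   CF        PV=CF/(1+0.0645)^t    t·PV
  1        72.50        68.1071        68.1071
  2        72.50        63.9804       127.9607
  3        72.50        60.1037       180.3110
  4     1,072.50       835.2464     3,340.9858
  Σ                  1,027.4376     3,717.3646
Price P = Σ PV = 1,027.4376.
Macaulay duration = Σ(t·PV) / P = 3,717.3646 / 1,027.4376 = 3.61809 years.

3.618 years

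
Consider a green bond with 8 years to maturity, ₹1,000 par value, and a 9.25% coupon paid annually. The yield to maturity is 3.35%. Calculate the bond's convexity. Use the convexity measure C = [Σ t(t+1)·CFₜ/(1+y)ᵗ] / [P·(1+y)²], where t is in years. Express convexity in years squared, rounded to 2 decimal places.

48.81

With y = 0.0335:
  t   CF        PV=CF/(1+0.0335)^t    t·PV        t(t+1)·PV
  1        92.50        89.5017        89.5017         179.0034
  2        92.50        86.6006       173.2011         519.6034
  3        92.50        83.7935       251.3805       1,005.5219
  4        92.50        81.0774       324.3096       1,621.5480
  5        92.50        78.4493       392.2467       2,353.4804
  6        92.50        75.9065       455.4389       3,188.0721
  7        92.50        73.4460       514.1223       4,112.9781
  8     1,092.50       839.3394     6,714.7150      60,432.4351
  Σ                  1,408.1144     8,914.9158      73,412.6424
P = 1,408.1144.
Convexity = Σ t(t+1)·PV / [P·(1+y)²] = 73,412.6424 / (1,408.1144 × 1.068122) = 48.81035.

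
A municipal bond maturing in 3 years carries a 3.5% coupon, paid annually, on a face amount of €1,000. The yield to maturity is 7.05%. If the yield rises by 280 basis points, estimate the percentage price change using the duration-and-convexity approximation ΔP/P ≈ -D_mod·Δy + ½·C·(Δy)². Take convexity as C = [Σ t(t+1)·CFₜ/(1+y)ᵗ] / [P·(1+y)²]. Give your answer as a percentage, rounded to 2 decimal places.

-7.18%

With y = 0.0705:
  t   CF        PV=CF/(1+0.0705)^t    t·PV        t(t+1)·PV
  1        35.00        32.6950        32.6950          65.3900
  2        35.00        30.5418        61.0836         183.2508
  3     1,035.00       843.6850     2,531.0550      10,124.2202
  Σ                    906.9218     2,624.8337      10,372.8610
P = 906.9218; D_Mac = 2.89422 yrs; D_mod = 2.70362 yrs; C = 9.98057.
Duration effect: -2.70362 × (+0.028) = -0.075701
Convexity effect: 0.5 × 9.98057 × (0.028)² = +0.0039124
ΔP/P ≈ -0.075701 + 0.0039124 = -0.071789 = -7.1789%.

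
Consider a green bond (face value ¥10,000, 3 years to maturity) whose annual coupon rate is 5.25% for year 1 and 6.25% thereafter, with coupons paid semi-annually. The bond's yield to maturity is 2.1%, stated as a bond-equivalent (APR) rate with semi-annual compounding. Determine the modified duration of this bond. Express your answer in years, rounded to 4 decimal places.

Periodic yield y = 0.0105. First find Macaulay duration:
  t   CF        PV=CF/(1+0.0105)^t    t·PV
  1       262.50       259.7724       259.7724
  2       262.50       257.0731       514.1462
  3       312.50       302.8594       908.5782
  4       312.50       299.7124     1,198.8497
  5       312.50       296.5981     1,482.9907
  6    10,312.50     9,686.0355    58,116.2127
  Σ                 11,102.0509    62,480.5500
P = 11,102.0509; Macaulay duration = 62,480.5500 / 11,102.0509 = 5.62784 half-year periods = 2.81392 years.
Modified duration = D_Mac / (1 + y) = 2.81392 / 1.0105 = 2.78468 years.

2.7847 years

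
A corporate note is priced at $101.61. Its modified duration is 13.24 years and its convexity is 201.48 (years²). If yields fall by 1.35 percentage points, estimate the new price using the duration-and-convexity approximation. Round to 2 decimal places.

$121.64

Duration effect: -D_mod·Δy = -13.24 × (-0.0135) = +0.178740
Convexity effect: ½·C·(Δy)² = 0.5 × 201.48 × (-0.0135)² = +0.018359865
ΔP/P ≈ +0.178740 + 0.018359865 = +0.197099865
New price ≈ 101.61 × (1 + 0.197099865) = 121.63731728265.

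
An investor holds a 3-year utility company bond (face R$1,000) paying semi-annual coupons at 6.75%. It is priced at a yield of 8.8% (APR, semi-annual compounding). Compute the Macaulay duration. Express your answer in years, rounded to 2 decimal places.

2.76 years

Periodic yield y = 0.044. Discount each cash flow and weight by its period:
  t   CF        PV=CF/(1+0.044)^t    t·PV
  1        33.75        32.3276        32.3276
  2        33.75        30.9651        61.9302
  3        33.75        29.6601        88.9802
  4        33.75        28.4100       113.6401
  5        33.75        27.2127       136.0634
  6     1,033.75       798.3853     4,790.3118
  Σ                    946.9608     5,223.2534
Price P = Σ PV = 946.9608.
Macaulay duration = Σ(t·PV) / P = 5,223.2534 / 946.9608 = 5.51581 half-year periods.
In years: 5.51581 / 2 = 2.75790 years.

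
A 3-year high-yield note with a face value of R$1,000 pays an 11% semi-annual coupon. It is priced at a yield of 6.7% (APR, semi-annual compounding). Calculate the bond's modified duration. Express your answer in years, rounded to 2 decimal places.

Periodic yield y = 0.0335. First find Macaulay duration:
  t   CF        PV=CF/(1+0.0335)^t    t·PV
  1        55.00        53.2172        53.2172
  2        55.00        51.4922       102.9845
  3        55.00        49.8232       149.4695
  4        55.00        48.2082       192.8327
  5        55.00        46.6456       233.2278
  6     1,055.00       865.7442     5,194.4650
  Σ                  1,115.1305     5,926.1967
P = 1,115.1305; Macaulay duration = 5,926.1967 / 1,115.1305 = 5.31435 half-year periods = 2.65718 years.
Modified duration = D_Mac / (1 + y) = 2.65718 / 1.0335 = 2.57105 years.

2.57 years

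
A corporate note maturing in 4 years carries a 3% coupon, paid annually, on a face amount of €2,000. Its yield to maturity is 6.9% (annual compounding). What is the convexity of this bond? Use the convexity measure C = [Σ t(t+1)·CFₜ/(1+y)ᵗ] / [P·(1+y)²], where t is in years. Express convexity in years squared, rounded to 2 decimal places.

With y = 0.069:
  t   CF        PV=CF/(1+0.069)^t    t·PV        t(t+1)·PV
  1        60.00        56.1272        56.1272         112.2544
  2        60.00        52.5044       105.0088         315.0265
  3        60.00        49.1155       147.3464         589.3854
  4     2,060.00     1,577.4529     6,309.8116      31,549.0579
  Σ                  1,735.2000     6,618.2940      32,565.7243
P = 1,735.2000.
Convexity = Σ t(t+1)·PV / [P·(1+y)²] = 32,565.7243 / (1,735.2000 × 1.142761) = 16.42312.

16.42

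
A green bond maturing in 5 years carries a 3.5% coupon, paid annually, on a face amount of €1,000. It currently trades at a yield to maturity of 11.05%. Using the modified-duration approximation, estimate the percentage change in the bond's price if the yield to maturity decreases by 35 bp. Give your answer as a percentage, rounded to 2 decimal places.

Periodic yield y = 0.1105. Modified duration first:
  t   CF        PV=CF/(1+0.1105)^t    t·PV
  1        35.00        31.5173        31.5173
  2        35.00        28.3812        56.7624
  3        35.00        25.5571        76.6714
  4        35.00        23.0141        92.0564
  5     1,035.00       612.8406     3,064.2030
  Σ                    721.3104     3,321.2106
P = 721.3104; D_Mac = 4.60441 yrs; D_mod = 4.60441/(1+0.1105) = 4.14625 yrs.
ΔP/P ≈ -D_mod · Δy = -4.14625 × (-0.0035) = +0.014512 = +1.4512%.

+1.45%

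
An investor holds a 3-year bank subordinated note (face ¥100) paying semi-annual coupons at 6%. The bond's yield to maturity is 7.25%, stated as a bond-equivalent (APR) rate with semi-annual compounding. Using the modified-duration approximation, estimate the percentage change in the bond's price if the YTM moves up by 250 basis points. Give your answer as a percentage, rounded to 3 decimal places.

-6.720%

Periodic yield y = 0.03625. Modified duration first:
  t   CF        PV=CF/(1+0.03625)^t    t·PV
  1         3.00         2.8951         2.8951
  2         3.00         2.7938         5.5876
  3         3.00         2.6960         8.0881
  4         3.00         2.6017        10.4069
  5         3.00         2.5107        12.5536
  6       103.00        83.1859       499.1157
  Σ                     96.6833       538.6470
P = 96.6833; D_Mac = 5.57125 half-year periods = 2.78563 yrs; D_mod = 2.78563/(1+0.03625) = 2.68818 yrs.
ΔP/P ≈ -D_mod · Δy = -2.68818 × (+0.025) = -0.067204 = -6.7204%.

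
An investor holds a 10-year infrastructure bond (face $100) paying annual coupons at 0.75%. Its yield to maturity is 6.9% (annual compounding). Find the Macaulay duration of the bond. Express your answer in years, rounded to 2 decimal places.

9.53 years

Periodic yield y = 0.069. Discount each cash flow and weight by its year:
  t   CF        PV=CF/(1+0.069)^t    t·PV
  1         0.75         0.7016         0.7016
  2         0.75         0.6563         1.3126
  3         0.75         0.6139         1.8418
  4         0.75         0.5743         2.2973
  5         0.75         0.5372         2.6862
  6         0.75         0.5026         3.0154
  7         0.75         0.4701         3.2909
  8         0.75         0.4398         3.5183
  9         0.75         0.4114         3.7026
  10      100.75        51.6973       516.9732
  Σ                     56.6046       539.3399
Price P = Σ PV = 56.6046.
Macaulay duration = Σ(t·PV) / P = 539.3399 / 56.6046 = 9.52820 years.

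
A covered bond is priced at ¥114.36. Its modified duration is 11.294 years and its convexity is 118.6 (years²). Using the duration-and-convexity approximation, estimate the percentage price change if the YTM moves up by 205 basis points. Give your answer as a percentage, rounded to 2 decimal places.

-20.66%

Duration effect: -D_mod·Δy = -11.294 × (+0.0205) = -0.231527
Convexity effect: ½·C·(Δy)² = 0.5 × 118.6 × (0.0205)² = +0.024920825
ΔP/P ≈ -0.231527 + 0.024920825 = -0.206606175
= -20.6606175%.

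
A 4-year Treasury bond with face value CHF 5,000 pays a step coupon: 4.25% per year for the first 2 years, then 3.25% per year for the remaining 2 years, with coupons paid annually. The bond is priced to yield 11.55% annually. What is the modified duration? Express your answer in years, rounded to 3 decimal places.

3.344 years

Periodic yield y = 0.1155. First find Macaulay duration:
  t   CF        PV=CF/(1+0.1155)^t    t·PV
  1       212.50       190.4975       190.4975
  2       212.50       170.7732       341.5465
  3       162.50       117.0697       351.2092
  4     5,162.50     3,334.1241    13,336.4966
  Σ                  3,812.4646    14,219.7498
P = 3,812.4646; Macaulay duration = 14,219.7498 / 3,812.4646 = 3.72981 years.
Modified duration = D_Mac / (1 + y) = 3.72981 / 1.1155 = 3.34362 years.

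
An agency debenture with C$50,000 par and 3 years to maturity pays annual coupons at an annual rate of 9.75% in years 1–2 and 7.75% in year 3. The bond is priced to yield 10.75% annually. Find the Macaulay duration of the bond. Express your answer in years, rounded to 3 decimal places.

2.734 years

Periodic yield y = 0.1075. Discount each cash flow and weight by its year:
  t   CF        PV=CF/(1+0.1075)^t    t·PV
  1     4,875.00     4,401.8059     4,401.8059
  2     4,875.00     3,974.5425     7,949.0851
  3    53,875.00    39,660.3076   118,980.9229
  Σ                 48,036.6560   131,331.8138
Price P = Σ PV = 48,036.6560.
Macaulay duration = Σ(t·PV) / P = 131,331.8138 / 48,036.6560 = 2.73399 years.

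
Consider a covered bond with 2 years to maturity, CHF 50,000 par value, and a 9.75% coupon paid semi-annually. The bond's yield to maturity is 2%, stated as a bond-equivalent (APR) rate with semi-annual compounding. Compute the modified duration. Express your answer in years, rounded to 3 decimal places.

Periodic yield y = 0.01. First find Macaulay duration:
  t   CF        PV=CF/(1+0.01)^t    t·PV
  1     2,437.50     2,413.3663     2,413.3663
  2     2,437.50     2,389.4716     4,778.9432
  3     2,437.50     2,365.8135     7,097.4405
  4    52,437.50    50,391.4068   201,565.6273
  Σ                 57,560.0583   215,855.3773
P = 57,560.0583; Macaulay duration = 215,855.3773 / 57,560.0583 = 3.75009 half-year periods = 1.87504 years.
Modified duration = D_Mac / (1 + y) = 1.87504 / 1.01 = 1.85648 years.

1.856 years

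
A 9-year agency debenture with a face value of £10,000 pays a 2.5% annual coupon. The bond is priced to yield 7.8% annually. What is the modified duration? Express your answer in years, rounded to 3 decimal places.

Periodic yield y = 0.078. First find Macaulay duration:
  t   CF        PV=CF/(1+0.078)^t    t·PV
  1       250.00       231.9109       231.9109
  2       250.00       215.1307       430.2615
  3       250.00       199.5647       598.6941
  4       250.00       185.1250       740.4998
  5       250.00       171.7300       858.6501
  6       250.00       159.3043       955.8257
  7       250.00       147.7776     1,034.4434
  8       250.00       137.0850     1,096.6800
  9    10,250.00     5,213.8078    46,924.2702
  Σ                  6,661.4361    52,871.2357
P = 6,661.4361; Macaulay duration = 52,871.2357 / 6,661.4361 = 7.93691 years.
Modified duration = D_Mac / (1 + y) = 7.93691 / 1.078 = 7.36263 years.

7.363 years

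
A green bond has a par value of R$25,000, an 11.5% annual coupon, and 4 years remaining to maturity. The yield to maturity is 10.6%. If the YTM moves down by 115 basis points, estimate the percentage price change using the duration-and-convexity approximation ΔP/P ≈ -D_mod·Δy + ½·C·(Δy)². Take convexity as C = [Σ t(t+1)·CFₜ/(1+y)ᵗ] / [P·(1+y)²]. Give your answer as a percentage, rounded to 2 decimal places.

+3.66%

With y = 0.106:
  t   CF        PV=CF/(1+0.106)^t    t·PV        t(t+1)·PV
  1     2,875.00     2,599.4575     2,599.4575       5,198.9150
  2     2,875.00     2,350.3232     4,700.6465      14,101.9394
  3     2,875.00     2,125.0662     6,375.1987      25,500.7947
  4    27,875.00    18,629.2070    74,516.8280     372,584.1398
  Σ                 25,704.0540    88,192.1306     417,385.7889
P = 25,704.0540; D_Mac = 3.43106 yrs; D_mod = 3.10222 yrs; C = 13.27473.
Duration effect: -3.10222 × (-0.0115) = +0.035676
Convexity effect: 0.5 × 13.27473 × (-0.0115)² = +0.0008778
ΔP/P ≈ +0.035676 + 0.0008778 = +0.036553 = +3.6553%.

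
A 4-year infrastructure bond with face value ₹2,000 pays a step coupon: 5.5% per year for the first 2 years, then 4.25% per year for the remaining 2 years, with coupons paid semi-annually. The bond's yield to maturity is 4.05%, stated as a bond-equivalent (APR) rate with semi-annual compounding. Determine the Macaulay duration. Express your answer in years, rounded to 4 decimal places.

Periodic yield y = 0.02025. Discount each cash flow and weight by its period:
  t   CF        PV=CF/(1+0.02025)^t    t·PV
  1        55.00        53.9084        53.9084
  2        55.00        52.8384       105.6768
  3        55.00        51.7896       155.3689
  4        55.00        50.7617       203.0469
  5        42.50        38.4464       192.2321
  6        42.50        37.6833       226.1000
  7        42.50        36.9354       258.5477
  8     2,042.50     1,739.8397    13,918.7176
  Σ                  2,062.2029    15,113.5984
Price P = Σ PV = 2,062.2029.
Macaulay duration = Σ(t·PV) / P = 15,113.5984 / 2,062.2029 = 7.32886 half-year periods.
In years: 7.32886 / 2 = 3.66443 years.

3.6644 years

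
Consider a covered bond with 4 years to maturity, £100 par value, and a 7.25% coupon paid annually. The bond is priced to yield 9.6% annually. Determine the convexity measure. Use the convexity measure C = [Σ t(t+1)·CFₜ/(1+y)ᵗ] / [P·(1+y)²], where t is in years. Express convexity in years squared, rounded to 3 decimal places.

With y = 0.096:
  t   CF        PV=CF/(1+0.096)^t    t·PV        t(t+1)·PV
  1         7.25         6.6150         6.6150          13.2299
  2         7.25         6.0356        12.0711          36.2133
  3         7.25         5.5069        16.5207          66.0827
  4       107.25        74.3285       297.3138       1,486.5690
  Σ                     92.4859       332.5205       1,602.0949
P = 92.4859.
Convexity = Σ t(t+1)·PV / [P·(1+y)²] = 1,602.0949 / (92.4859 × 1.201216) = 14.42088.

14.421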